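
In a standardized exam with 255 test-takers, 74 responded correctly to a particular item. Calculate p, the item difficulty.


Item difficulty p = number correct / total examinees
p = 74 / 255
p = 0.2902

0.2902


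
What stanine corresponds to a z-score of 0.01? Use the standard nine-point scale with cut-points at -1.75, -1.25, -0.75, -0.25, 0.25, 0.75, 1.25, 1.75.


Stanine boundaries: [-1.75, -1.25, -0.75, -0.25, 0.25, 0.75, 1.25, 1.75]
z = 0.01
Check each boundary:
  z >= -1.75 -> could be stanine 2
  z >= -1.25 -> could be stanine 3
  z >= -0.75 -> could be stanine 4
  z >= -0.25 -> could be stanine 5
  z < 0.25
  z < 0.75
  z < 1.25
  z < 1.75
Highest qualifying boundary gives stanine = 5

5


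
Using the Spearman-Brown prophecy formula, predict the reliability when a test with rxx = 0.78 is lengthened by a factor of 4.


r_new = (n * rxx) / (1 + (n-1) * rxx)
r_new = (4 * 0.78) / (1 + 3 * 0.78)
r_new = 3.12 / 3.34
r_new = 0.9341

0.9341


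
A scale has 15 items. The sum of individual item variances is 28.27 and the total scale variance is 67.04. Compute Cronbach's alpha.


alpha = (k/(k-1)) * (1 - sum(si^2)/s_total^2)
= (15/14) * (1 - 28.27/67.04)
alpha = 0.6196

0.6196


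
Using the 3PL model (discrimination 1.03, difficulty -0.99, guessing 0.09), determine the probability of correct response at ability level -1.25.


logit = 1.03*(-1.25 - -0.99) = -0.2678
P* = 1/(1 + exp(--0.2678)) = 0.4334
P = 0.09 + (1 - 0.09) * 0.4334
P = 0.4844

0.4844


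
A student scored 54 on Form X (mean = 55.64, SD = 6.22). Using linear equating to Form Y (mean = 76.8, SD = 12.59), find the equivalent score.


slope = SD_Y / SD_X = 12.59 / 6.22 ~ 2.0241
intercept = mean_Y - slope * mean_X = 76.8 - (12.59 / 6.22) * 55.64 ~ -35.8218
Y = slope * X + intercept. To avoid rounding drift from the rounded slope/intercept, evaluate the equivalent form Y = mean_Y + SD_Y * (X - mean_X) / SD_X at full precision:
Y = 76.8 + 12.59 * (54 - 55.64) / 6.22
Y = 76.8 - 12.59 * 1.64 / 6.22
Y = 76.8 - 20.6476 / 6.22
Y = 76.8 - 3.3195
Y = 73.4805

73.4805


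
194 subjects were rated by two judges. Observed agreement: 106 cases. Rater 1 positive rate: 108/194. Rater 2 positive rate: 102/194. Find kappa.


P_o = 106/194 = 0.546392
P_e = (108*102 + 86*92) / 37636 = 0.502923
kappa = (P_o - P_e) / (1 - P_e)
kappa = (0.546392 - 0.502923) / (1 - 0.502923)
kappa = 0.0874

0.0874


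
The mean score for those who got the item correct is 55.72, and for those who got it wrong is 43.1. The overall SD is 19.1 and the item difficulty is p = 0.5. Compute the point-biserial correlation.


q = 1 - p = 0.5
rpb = ((M1 - M0) / SD) * sqrt(p * q)
rpb = ((55.72 - 43.1) / 19.1) * sqrt(0.5 * 0.5)
rpb = 0.3304

0.3304


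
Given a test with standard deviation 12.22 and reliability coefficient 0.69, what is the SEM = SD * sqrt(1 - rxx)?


SEM = SD * sqrt(1 - rxx)
SEM = 12.22 * sqrt(1 - 0.69)
SEM = 12.22 * sqrt(0.31) = 12.22 * 0.556776
SEM = 6.8038

6.8038


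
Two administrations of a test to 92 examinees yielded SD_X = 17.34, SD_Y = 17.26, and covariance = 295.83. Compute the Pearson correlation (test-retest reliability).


r = cov(X,Y) / (SD_X * SD_Y)
r = 295.83 / (17.34 * 17.26)
r = 295.83 / 299.2884
r = 0.9884

0.9884


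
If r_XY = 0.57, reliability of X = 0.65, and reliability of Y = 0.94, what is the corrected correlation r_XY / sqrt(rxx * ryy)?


r_corrected = rxy / sqrt(rxx * ryy)
= 0.57 / sqrt(0.65 * 0.94)
= 0.57 / sqrt(0.611)
= 0.57 / 0.781665
r_corrected = 0.7292

0.7292


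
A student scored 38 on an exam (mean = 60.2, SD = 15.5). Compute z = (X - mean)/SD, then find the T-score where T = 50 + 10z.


z = (X - mean) / SD = (38 - 60.2) / 15.5
z = -22.2 / 15.5
z = -1.4323
T-score = T = 50 + 10z
Carry z at full precision (z = -22.2 / 15.5) into the conversion:
T-score = 50 + 10 * (-22.2 / 15.5) = 50 + -222 / 15.5
T-score = 50 + -14.3226
T-score = 35.6774

35.6774


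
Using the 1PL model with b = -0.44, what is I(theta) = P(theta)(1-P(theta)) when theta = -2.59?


P = 1/(1+exp(-(-2.59--0.44))) = 0.1043
I = P*(1-P) = 0.1043 * 0.8957
I = 0.0934

0.0934


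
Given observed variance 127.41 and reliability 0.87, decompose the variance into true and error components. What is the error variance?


var_true = rxx * var_obs = 0.87 * 127.41 = 110.8467
var_error = var_obs - var_true
var_error = 127.41 - 110.8467
var_error = 16.5633

16.5633


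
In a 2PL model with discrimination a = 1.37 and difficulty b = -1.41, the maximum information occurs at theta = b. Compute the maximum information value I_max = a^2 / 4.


For 2PL, max info at theta = b = -1.41
I_max = a^2 / 4 = 1.37^2 / 4
= 1.8769 / 4
I_max = 0.4692

0.4692


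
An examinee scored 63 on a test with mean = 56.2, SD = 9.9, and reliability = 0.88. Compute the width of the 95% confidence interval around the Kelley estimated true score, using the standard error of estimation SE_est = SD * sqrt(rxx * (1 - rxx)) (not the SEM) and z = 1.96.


True score estimate = 0.88*63 + 0.12*56.2 = 62.184
SE_est = SD * sqrt(rxx * (1 - rxx)) = 9.9 * sqrt(0.88 * 0.12) = 9.9 * sqrt(0.1056) = 3.217119
CI = T_est +/- z * SE_est, so width = 2 * z * SE_est = 2 * 1.96 * 3.217119
Width = 12.6111

12.6111


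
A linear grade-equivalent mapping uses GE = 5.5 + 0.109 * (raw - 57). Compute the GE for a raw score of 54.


raw - median = 54 - 57 = -3
slope * diff = 0.109 * -3 = -0.327
GE = 5.5 + -0.327
GE = 5.173

5.173


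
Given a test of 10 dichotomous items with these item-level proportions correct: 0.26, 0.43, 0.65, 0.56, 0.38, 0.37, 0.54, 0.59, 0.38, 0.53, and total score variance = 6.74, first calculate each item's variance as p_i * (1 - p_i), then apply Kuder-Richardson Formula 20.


For each item, compute p_i * q_i:
  Item 1: 0.26 * 0.74 = 0.1924
  Item 2: 0.43 * 0.57 = 0.2451
  Item 3: 0.65 * 0.35 = 0.2275
  Item 4: 0.56 * 0.44 = 0.2464
  Item 5: 0.38 * 0.62 = 0.2356
  Item 6: 0.37 * 0.63 = 0.2331
  Item 7: 0.54 * 0.46 = 0.2484
  Item 8: 0.59 * 0.41 = 0.2419
  Item 9: 0.38 * 0.62 = 0.2356
  Item 10: 0.53 * 0.47 = 0.2491
Sum(p_i * q_i) = 0.1924 + 0.2451 + 0.2275 + 0.2464 + 0.2356 + 0.2331 + 0.2484 + 0.2419 + 0.2356 + 0.2491 = 2.3551
KR-20 = (k/(k-1)) * (1 - Sum(p_i*q_i) / Var_total)
= (10/9) * (1 - 2.3551/6.74)
= 1.1111 * 0.6506
KR-20 = 0.7229

0.7229


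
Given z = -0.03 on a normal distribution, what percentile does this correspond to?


CDF(z) = 0.5 * (1 + erf(z/sqrt(2)))
erf(-0.0212) = -0.0239
CDF = 0.488
Percentile rank = 0.488 * 100 = 48.8

48.8


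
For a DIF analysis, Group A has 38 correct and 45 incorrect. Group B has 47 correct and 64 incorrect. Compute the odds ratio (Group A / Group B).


Odds_A = 38/45 = 0.8444
Odds_B = 47/64 = 0.7344
OR = Odds_A / Odds_B = 0.8444 / 0.7344
Exactly, OR = (38 * 64) / (45 * 47) = 2432 / 2115
OR = 1.1499

1.1499


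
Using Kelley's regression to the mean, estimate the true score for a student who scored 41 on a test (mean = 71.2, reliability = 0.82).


T_est = rxx * X + (1 - rxx) * mean
T_est = 0.82 * 41 + 0.18 * 71.2
T_est = 33.62 + 12.816
T_est = 46.436

46.436


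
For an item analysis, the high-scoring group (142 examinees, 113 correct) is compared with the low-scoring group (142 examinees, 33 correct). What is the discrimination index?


p_upper = 113/142 = 0.7958
p_lower = 33/142 = 0.2324
D = 0.7958 - 0.2324 = 0.5634

0.5634


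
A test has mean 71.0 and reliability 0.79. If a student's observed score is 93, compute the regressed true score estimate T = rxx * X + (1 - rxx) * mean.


T_est = rxx * X + (1 - rxx) * mean
T_est = 0.79 * 93 + 0.21 * 71.0
T_est = 73.47 + 14.91
T_est = 88.38

88.38


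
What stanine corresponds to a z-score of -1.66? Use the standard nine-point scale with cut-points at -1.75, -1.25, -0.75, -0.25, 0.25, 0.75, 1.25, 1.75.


Stanine boundaries: [-1.75, -1.25, -0.75, -0.25, 0.25, 0.75, 1.25, 1.75]
z = -1.66
Check each boundary:
  z >= -1.75 -> could be stanine 2
  z < -1.25
  z < -0.75
  z < -0.25
  z < 0.25
  z < 0.75
  z < 1.25
  z < 1.75
Highest qualifying boundary gives stanine = 2

2


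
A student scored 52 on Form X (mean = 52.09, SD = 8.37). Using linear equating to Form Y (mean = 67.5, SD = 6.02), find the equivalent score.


slope = SD_Y / SD_X = 6.02 / 8.37 ~ 0.7192
intercept = mean_Y - slope * mean_X = 67.5 - (6.02 / 8.37) * 52.09 ~ 30.035
Y = slope * X + intercept. To avoid rounding drift from the rounded slope/intercept, evaluate the equivalent form Y = mean_Y + SD_Y * (X - mean_X) / SD_X at full precision:
Y = 67.5 + 6.02 * (52 - 52.09) / 8.37
Y = 67.5 - 6.02 * 0.09 / 8.37
Y = 67.5 - 0.5418 / 8.37
Y = 67.5 - 0.0647
Y = 67.4353

67.4353


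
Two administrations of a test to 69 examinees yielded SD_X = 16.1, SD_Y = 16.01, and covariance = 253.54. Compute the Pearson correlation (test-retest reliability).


r = cov(X,Y) / (SD_X * SD_Y)
r = 253.54 / (16.1 * 16.01)
r = 253.54 / 257.761
r = 0.9836

0.9836


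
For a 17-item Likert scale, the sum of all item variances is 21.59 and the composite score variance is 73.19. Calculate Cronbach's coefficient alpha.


alpha = (k/(k-1)) * (1 - sum(si^2)/s_total^2)
= (17/16) * (1 - 21.59/73.19)
alpha = 0.7491

0.7491


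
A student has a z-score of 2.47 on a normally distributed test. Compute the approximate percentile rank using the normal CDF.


CDF(z) = 0.5 * (1 + erf(z/sqrt(2)))
erf(1.7466) = 0.9865
CDF = 0.9932
Percentile rank = 0.9932 * 100 = 99.32

99.32


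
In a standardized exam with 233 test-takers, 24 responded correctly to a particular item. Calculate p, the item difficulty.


Item difficulty p = number correct / total examinees
p = 24 / 233
p = 0.103

0.103


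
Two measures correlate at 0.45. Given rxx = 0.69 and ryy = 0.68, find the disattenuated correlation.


r_corrected = rxy / sqrt(rxx * ryy)
= 0.45 / sqrt(0.69 * 0.68)
= 0.45 / sqrt(0.4692)
= 0.45 / 0.684982
r_corrected = 0.657

0.657


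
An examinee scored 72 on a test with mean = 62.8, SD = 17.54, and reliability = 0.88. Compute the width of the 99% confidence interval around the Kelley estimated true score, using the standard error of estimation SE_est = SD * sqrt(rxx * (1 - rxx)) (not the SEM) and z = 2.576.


True score estimate = 0.88*72 + 0.12*62.8 = 70.896
SE_est = SD * sqrt(rxx * (1 - rxx)) = 17.54 * sqrt(0.88 * 0.12) = 17.54 * sqrt(0.1056) = 5.699825
CI = T_est +/- z * SE_est, so width = 2 * z * SE_est = 2 * 2.576 * 5.699825
Width = 29.3655

29.3655


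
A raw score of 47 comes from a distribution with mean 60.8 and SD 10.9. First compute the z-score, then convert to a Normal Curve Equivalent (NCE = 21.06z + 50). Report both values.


z = (X - mean) / SD = (47 - 60.8) / 10.9
z = -13.8 / 10.9
z = -1.2661
NCE = NCE = 21.06z + 50
Carry z at full precision (z = -13.8 / 10.9) into the conversion:
NCE = 21.06 * (-13.8 / 10.9) + 50 = -290.628 / 10.9 + 50
NCE = -26.6631 + 50
NCE = 23.3369

23.3369


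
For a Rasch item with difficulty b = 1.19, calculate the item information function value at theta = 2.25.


P = 1/(1+exp(-(2.25-1.19))) = 0.7427
I = P*(1-P) = 0.7427 * 0.2573
I = 0.1911

0.1911


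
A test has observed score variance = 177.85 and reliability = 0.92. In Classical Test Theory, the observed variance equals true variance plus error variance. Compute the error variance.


var_true = rxx * var_obs = 0.92 * 177.85 = 163.622
var_error = var_obs - var_true
var_error = 177.85 - 163.622
var_error = 14.228

14.228


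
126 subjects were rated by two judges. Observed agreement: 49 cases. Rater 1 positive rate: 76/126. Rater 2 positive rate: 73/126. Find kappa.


P_o = 49/126 = 0.388889
P_e = (76*73 + 50*53) / 15876 = 0.516377
kappa = (P_o - P_e) / (1 - P_e)
kappa = (0.388889 - 0.516377) / (1 - 0.516377)
kappa = -0.2636

-0.2636


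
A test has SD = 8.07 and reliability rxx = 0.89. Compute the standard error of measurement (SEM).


SEM = SD * sqrt(1 - rxx)
SEM = 8.07 * sqrt(1 - 0.89)
SEM = 8.07 * sqrt(0.11) = 8.07 * 0.331662
SEM = 2.6765

2.6765


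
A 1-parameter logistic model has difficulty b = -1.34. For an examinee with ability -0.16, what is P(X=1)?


theta - b = -0.16 - -1.34 = 1.18
exp(-(theta - b)) = exp(-1.18) = 0.3073
P = 1 / (1 + 0.3073)
P = 0.7649

0.7649


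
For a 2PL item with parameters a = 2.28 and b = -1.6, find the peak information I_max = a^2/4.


For 2PL, max info at theta = b = -1.6
I_max = a^2 / 4 = 2.28^2 / 4
= 5.1984 / 4
I_max = 1.2996

1.2996


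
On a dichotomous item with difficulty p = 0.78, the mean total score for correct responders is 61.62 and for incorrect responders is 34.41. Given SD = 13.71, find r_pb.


q = 1 - p = 0.22
rpb = ((M1 - M0) / SD) * sqrt(p * q)
rpb = ((61.62 - 34.41) / 13.71) * sqrt(0.78 * 0.22)
rpb = 0.8221

0.8221


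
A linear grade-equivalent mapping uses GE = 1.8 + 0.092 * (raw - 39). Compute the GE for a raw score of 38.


raw - median = 38 - 39 = -1
slope * diff = 0.092 * -1 = -0.092
GE = 1.8 + -0.092
GE = 1.708

1.708


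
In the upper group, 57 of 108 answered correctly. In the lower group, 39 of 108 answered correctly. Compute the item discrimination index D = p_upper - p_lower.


p_upper = 57/108 = 0.5278
p_lower = 39/108 = 0.3611
D = 0.5278 - 0.3611 = 0.1667

0.1667


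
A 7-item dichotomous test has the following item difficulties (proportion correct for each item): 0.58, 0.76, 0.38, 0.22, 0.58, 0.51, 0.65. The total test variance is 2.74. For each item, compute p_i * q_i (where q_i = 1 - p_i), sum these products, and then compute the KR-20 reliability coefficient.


For each item, compute p_i * q_i:
  Item 1: 0.58 * 0.42 = 0.2436
  Item 2: 0.76 * 0.24 = 0.1824
  Item 3: 0.38 * 0.62 = 0.2356
  Item 4: 0.22 * 0.78 = 0.1716
  Item 5: 0.58 * 0.42 = 0.2436
  Item 6: 0.51 * 0.49 = 0.2499
  Item 7: 0.65 * 0.35 = 0.2275
Sum(p_i * q_i) = 0.2436 + 0.1824 + 0.2356 + 0.1716 + 0.2436 + 0.2499 + 0.2275 = 1.5542
KR-20 = (k/(k-1)) * (1 - Sum(p_i*q_i) / Var_total)
= (7/6) * (1 - 1.5542/2.74)
= 1.1667 * 0.4328
KR-20 = 0.5049

0.5049


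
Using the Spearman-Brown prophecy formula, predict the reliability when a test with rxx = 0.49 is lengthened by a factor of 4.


r_new = (n * rxx) / (1 + (n-1) * rxx)
r_new = (4 * 0.49) / (1 + 3 * 0.49)
r_new = 1.96 / 2.47
r_new = 0.7935

0.7935


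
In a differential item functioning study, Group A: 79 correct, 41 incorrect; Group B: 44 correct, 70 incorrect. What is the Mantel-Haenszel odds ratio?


Odds_A = 79/41 = 1.9268
Odds_B = 44/70 = 0.6286
OR = Odds_A / Odds_B = 1.9268 / 0.6286
Exactly, OR = (79 * 70) / (41 * 44) = 5530 / 1804
OR = 3.0654

3.0654


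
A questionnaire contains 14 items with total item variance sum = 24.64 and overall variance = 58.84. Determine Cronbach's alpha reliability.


alpha = (k/(k-1)) * (1 - sum(si^2)/s_total^2)
= (14/13) * (1 - 24.64/58.84)
alpha = 0.6259

0.6259


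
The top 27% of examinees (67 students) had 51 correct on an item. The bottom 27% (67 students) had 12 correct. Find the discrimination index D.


p_upper = 51/67 = 0.7612
p_lower = 12/67 = 0.1791
D = 0.7612 - 0.1791 = 0.5821

0.5821


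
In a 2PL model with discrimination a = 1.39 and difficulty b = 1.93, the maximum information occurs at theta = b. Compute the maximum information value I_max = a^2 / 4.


For 2PL, max info at theta = b = 1.93
I_max = a^2 / 4 = 1.39^2 / 4
= 1.9321 / 4
I_max = 0.483

0.483


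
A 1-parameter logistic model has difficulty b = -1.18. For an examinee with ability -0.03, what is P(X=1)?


theta - b = -0.03 - -1.18 = 1.15
exp(-(theta - b)) = exp(-1.15) = 0.3166
P = 1 / (1 + 0.3166)
P = 0.7595

0.7595


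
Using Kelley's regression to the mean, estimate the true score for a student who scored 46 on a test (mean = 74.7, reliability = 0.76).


T_est = rxx * X + (1 - rxx) * mean
T_est = 0.76 * 46 + 0.24 * 74.7
T_est = 34.96 + 17.928
T_est = 52.888

52.888


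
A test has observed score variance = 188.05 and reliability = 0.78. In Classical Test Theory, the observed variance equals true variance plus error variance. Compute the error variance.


var_true = rxx * var_obs = 0.78 * 188.05 = 146.679
var_error = var_obs - var_true
var_error = 188.05 - 146.679
var_error = 41.371

41.371


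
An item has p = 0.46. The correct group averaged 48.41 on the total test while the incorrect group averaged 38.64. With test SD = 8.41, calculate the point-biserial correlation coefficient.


q = 1 - p = 0.54
rpb = ((M1 - M0) / SD) * sqrt(p * q)
rpb = ((48.41 - 38.64) / 8.41) * sqrt(0.46 * 0.54)
rpb = 0.579

0.579


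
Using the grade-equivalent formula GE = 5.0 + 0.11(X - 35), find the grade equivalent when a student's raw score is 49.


raw - median = 49 - 35 = 14
slope * diff = 0.11 * 14 = 1.54
GE = 5.0 + 1.54
GE = 6.54

6.54


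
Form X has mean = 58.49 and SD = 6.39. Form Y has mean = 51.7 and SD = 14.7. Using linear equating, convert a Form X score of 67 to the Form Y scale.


slope = SD_Y / SD_X = 14.7 / 6.39 ~ 2.3005
intercept = mean_Y - slope * mean_X = 51.7 - (14.7 / 6.39) * 58.49 ~ -82.8545
Y = slope * X + intercept. To avoid rounding drift from the rounded slope/intercept, evaluate the equivalent form Y = mean_Y + SD_Y * (X - mean_X) / SD_X at full precision:
Y = 51.7 + 14.7 * (67 - 58.49) / 6.39
Y = 51.7 + 14.7 * 8.51 / 6.39
Y = 51.7 + 125.097 / 6.39
Y = 51.7 + 19.577
Y = 71.277

71.277


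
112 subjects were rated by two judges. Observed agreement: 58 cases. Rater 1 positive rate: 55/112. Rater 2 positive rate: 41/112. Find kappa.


P_o = 58/112 = 0.517857
P_e = (55*41 + 57*71) / 12544 = 0.502392
kappa = (P_o - P_e) / (1 - P_e)
kappa = (0.517857 - 0.502392) / (1 - 0.502392)
kappa = 0.0311

0.0311


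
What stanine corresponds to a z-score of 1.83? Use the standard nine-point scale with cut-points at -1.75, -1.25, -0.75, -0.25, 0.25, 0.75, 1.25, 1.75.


Stanine boundaries: [-1.75, -1.25, -0.75, -0.25, 0.25, 0.75, 1.25, 1.75]
z = 1.83
Check each boundary:
  z >= -1.75 -> could be stanine 2
  z >= -1.25 -> could be stanine 3
  z >= -0.75 -> could be stanine 4
  z >= -0.25 -> could be stanine 5
  z >= 0.25 -> could be stanine 6
  z >= 0.75 -> could be stanine 7
  z >= 1.25 -> could be stanine 8
  z >= 1.75 -> could be stanine 9
Highest qualifying boundary gives stanine = 9

9


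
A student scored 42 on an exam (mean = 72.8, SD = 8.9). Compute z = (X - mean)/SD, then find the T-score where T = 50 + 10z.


z = (X - mean) / SD = (42 - 72.8) / 8.9
z = -30.8 / 8.9
z = -3.4607
T-score = T = 50 + 10z
Carry z at full precision (z = -30.8 / 8.9) into the conversion:
T-score = 50 + 10 * (-30.8 / 8.9) = 50 + -308 / 8.9
T-score = 50 + -34.6067
T-score = 15.3933

15.3933


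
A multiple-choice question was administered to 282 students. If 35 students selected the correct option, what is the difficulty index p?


Item difficulty p = number correct / total examinees
p = 35 / 282
p = 0.1241

0.1241


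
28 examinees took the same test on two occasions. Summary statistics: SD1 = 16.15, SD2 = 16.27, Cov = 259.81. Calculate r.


r = cov(X,Y) / (SD_X * SD_Y)
r = 259.81 / (16.15 * 16.27)
r = 259.81 / 262.7605
r = 0.9888

0.9888


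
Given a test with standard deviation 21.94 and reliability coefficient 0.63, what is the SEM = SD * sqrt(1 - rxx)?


SEM = SD * sqrt(1 - rxx)
SEM = 21.94 * sqrt(1 - 0.63)
SEM = 21.94 * sqrt(0.37) = 21.94 * 0.608276
SEM = 13.3456

13.3456


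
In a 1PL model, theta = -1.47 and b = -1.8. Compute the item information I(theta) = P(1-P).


P = 1/(1+exp(-(-1.47--1.8))) = 0.5818
I = P*(1-P) = 0.5818 * 0.4182
I = 0.2433

0.2433


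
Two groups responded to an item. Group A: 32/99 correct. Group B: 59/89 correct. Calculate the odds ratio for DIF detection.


Odds_A = 32/67 = 0.4776
Odds_B = 59/30 = 1.9667
OR = Odds_A / Odds_B = 0.4776 / 1.9667
Exactly, OR = (32 * 30) / (67 * 59) = 960 / 3953
OR = 0.2429

0.2429


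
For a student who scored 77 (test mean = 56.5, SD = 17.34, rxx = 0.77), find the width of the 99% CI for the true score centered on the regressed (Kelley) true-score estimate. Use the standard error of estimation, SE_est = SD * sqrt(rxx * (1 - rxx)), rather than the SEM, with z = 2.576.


True score estimate = 0.77*77 + 0.23*56.5 = 72.285
SE_est = SD * sqrt(rxx * (1 - rxx)) = 17.34 * sqrt(0.77 * 0.23) = 17.34 * sqrt(0.1771) = 7.297236
CI = T_est +/- z * SE_est, so width = 2 * z * SE_est = 2 * 2.576 * 7.297236
Width = 37.5954

37.5954


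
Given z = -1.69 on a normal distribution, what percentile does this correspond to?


CDF(z) = 0.5 * (1 + erf(z/sqrt(2)))
erf(-1.195) = -0.909
CDF = 0.0455
Percentile rank = 0.0455 * 100 = 4.55

4.55


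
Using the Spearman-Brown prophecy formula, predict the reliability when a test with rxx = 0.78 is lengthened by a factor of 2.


r_new = (n * rxx) / (1 + (n-1) * rxx)
r_new = (2 * 0.78) / (1 + 1 * 0.78)
r_new = 1.56 / 1.78
r_new = 0.8764

0.8764


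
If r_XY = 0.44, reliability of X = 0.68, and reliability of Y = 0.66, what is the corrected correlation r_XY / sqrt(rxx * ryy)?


r_corrected = rxy / sqrt(rxx * ryy)
= 0.44 / sqrt(0.68 * 0.66)
= 0.44 / sqrt(0.4488)
= 0.44 / 0.669925
r_corrected = 0.6568

0.6568


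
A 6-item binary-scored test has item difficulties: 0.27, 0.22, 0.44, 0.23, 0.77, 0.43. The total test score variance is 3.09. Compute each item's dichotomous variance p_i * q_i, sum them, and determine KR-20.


For each item, compute p_i * q_i:
  Item 1: 0.27 * 0.73 = 0.1971
  Item 2: 0.22 * 0.78 = 0.1716
  Item 3: 0.44 * 0.56 = 0.2464
  Item 4: 0.23 * 0.77 = 0.1771
  Item 5: 0.77 * 0.23 = 0.1771
  Item 6: 0.43 * 0.57 = 0.2451
Sum(p_i * q_i) = 0.1971 + 0.1716 + 0.2464 + 0.1771 + 0.1771 + 0.2451 = 1.2144
KR-20 = (k/(k-1)) * (1 - Sum(p_i*q_i) / Var_total)
= (6/5) * (1 - 1.2144/3.09)
= 1.2 * 0.607
KR-20 = 0.7284

0.7284


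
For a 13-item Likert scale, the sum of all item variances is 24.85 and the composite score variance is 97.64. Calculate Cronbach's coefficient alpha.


alpha = (k/(k-1)) * (1 - sum(si^2)/s_total^2)
= (13/12) * (1 - 24.85/97.64)
alpha = 0.8076

0.8076


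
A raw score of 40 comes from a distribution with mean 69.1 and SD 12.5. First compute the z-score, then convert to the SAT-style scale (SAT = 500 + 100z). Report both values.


z = (X - mean) / SD = (40 - 69.1) / 12.5
z = -29.1 / 12.5
z = -2.328
SAT-scale = SAT = 500 + 100z
Carry z at full precision (z = -29.1 / 12.5) into the conversion:
SAT-scale = 500 + 100 * (-29.1 / 12.5) = 500 + -2910 / 12.5
SAT-scale = 500 + -232.8
SAT-scale = 267.2

267.2


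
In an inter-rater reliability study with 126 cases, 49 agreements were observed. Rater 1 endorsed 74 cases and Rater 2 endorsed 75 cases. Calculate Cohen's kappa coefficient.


P_o = 49/126 = 0.388889
P_e = (74*75 + 52*51) / 15876 = 0.516629
kappa = (P_o - P_e) / (1 - P_e)
kappa = (0.388889 - 0.516629) / (1 - 0.516629)
kappa = -0.2643

-0.2643


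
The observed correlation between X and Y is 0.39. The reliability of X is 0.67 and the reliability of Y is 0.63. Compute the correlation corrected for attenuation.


r_corrected = rxy / sqrt(rxx * ryy)
= 0.39 / sqrt(0.67 * 0.63)
= 0.39 / sqrt(0.4221)
= 0.39 / 0.649692
r_corrected = 0.6003

0.6003


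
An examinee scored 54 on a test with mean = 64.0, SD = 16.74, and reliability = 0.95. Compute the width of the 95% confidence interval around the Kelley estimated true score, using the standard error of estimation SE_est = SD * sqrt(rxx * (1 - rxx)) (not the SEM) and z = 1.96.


True score estimate = 0.95*54 + 0.05*64.0 = 54.5
SE_est = SD * sqrt(rxx * (1 - rxx)) = 16.74 * sqrt(0.95 * 0.05) = 16.74 * sqrt(0.0475) = 3.648398
CI = T_est +/- z * SE_est, so width = 2 * z * SE_est = 2 * 1.96 * 3.648398
Width = 14.3017

14.3017


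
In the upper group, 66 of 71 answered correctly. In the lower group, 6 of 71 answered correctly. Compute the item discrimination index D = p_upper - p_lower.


p_upper = 66/71 = 0.9296
p_lower = 6/71 = 0.0845
D = 0.9296 - 0.0845 = 0.8451

0.8451


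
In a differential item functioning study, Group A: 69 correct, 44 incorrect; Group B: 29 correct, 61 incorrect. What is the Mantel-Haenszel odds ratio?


Odds_A = 69/44 = 1.5682
Odds_B = 29/61 = 0.4754
OR = Odds_A / Odds_B = 1.5682 / 0.4754
Exactly, OR = (69 * 61) / (44 * 29) = 4209 / 1276
OR = 3.2986

3.2986


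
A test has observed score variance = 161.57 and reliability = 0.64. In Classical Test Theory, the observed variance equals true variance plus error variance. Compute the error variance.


var_true = rxx * var_obs = 0.64 * 161.57 = 103.4048
var_error = var_obs - var_true
var_error = 161.57 - 103.4048
var_error = 58.1652

58.1652


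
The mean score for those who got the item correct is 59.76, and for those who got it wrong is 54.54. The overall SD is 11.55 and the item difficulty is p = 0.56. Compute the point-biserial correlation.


q = 1 - p = 0.44
rpb = ((M1 - M0) / SD) * sqrt(p * q)
rpb = ((59.76 - 54.54) / 11.55) * sqrt(0.56 * 0.44)
rpb = 0.2243

0.2243


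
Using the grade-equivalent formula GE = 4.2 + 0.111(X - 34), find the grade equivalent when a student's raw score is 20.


raw - median = 20 - 34 = -14
slope * diff = 0.111 * -14 = -1.554
GE = 4.2 + -1.554
GE = 2.646

2.646


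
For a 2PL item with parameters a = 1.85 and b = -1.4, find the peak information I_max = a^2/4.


For 2PL, max info at theta = b = -1.4
I_max = a^2 / 4 = 1.85^2 / 4
= 3.4225 / 4
I_max = 0.8556

0.8556


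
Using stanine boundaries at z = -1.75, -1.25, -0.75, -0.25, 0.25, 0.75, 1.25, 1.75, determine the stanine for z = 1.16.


Stanine boundaries: [-1.75, -1.25, -0.75, -0.25, 0.25, 0.75, 1.25, 1.75]
z = 1.16
Check each boundary:
  z >= -1.75 -> could be stanine 2
  z >= -1.25 -> could be stanine 3
  z >= -0.75 -> could be stanine 4
  z >= -0.25 -> could be stanine 5
  z >= 0.25 -> could be stanine 6
  z >= 0.75 -> could be stanine 7
  z < 1.25
  z < 1.75
Highest qualifying boundary gives stanine = 7

7


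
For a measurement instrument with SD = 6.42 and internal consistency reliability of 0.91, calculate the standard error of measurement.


SEM = SD * sqrt(1 - rxx)
SEM = 6.42 * sqrt(1 - 0.91)
SEM = 6.42 * sqrt(0.09) = 6.42 * 0.3
SEM = 1.926

1.926


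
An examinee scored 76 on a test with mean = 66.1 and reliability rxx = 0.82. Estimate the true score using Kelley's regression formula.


T_est = rxx * X + (1 - rxx) * mean
T_est = 0.82 * 76 + 0.18 * 66.1
T_est = 62.32 + 11.898
T_est = 74.218

74.218


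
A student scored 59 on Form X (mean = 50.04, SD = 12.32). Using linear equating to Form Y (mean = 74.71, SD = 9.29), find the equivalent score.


slope = SD_Y / SD_X = 9.29 / 12.32 ~ 0.7541
intercept = mean_Y - slope * mean_X = 74.71 - (9.29 / 12.32) * 50.04 ~ 36.9769
Y = slope * X + intercept. To avoid rounding drift from the rounded slope/intercept, evaluate the equivalent form Y = mean_Y + SD_Y * (X - mean_X) / SD_X at full precision:
Y = 74.71 + 9.29 * (59 - 50.04) / 12.32
Y = 74.71 + 9.29 * 8.96 / 12.32
Y = 74.71 + 83.2384 / 12.32
Y = 74.71 + 6.7564
Y = 81.4664

81.4664


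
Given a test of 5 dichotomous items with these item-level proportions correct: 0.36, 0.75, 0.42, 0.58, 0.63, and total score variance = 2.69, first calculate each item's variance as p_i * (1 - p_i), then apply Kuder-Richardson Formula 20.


For each item, compute p_i * q_i:
  Item 1: 0.36 * 0.64 = 0.2304
  Item 2: 0.75 * 0.25 = 0.1875
  Item 3: 0.42 * 0.58 = 0.2436
  Item 4: 0.58 * 0.42 = 0.2436
  Item 5: 0.63 * 0.37 = 0.2331
Sum(p_i * q_i) = 0.2304 + 0.1875 + 0.2436 + 0.2436 + 0.2331 = 1.1382
KR-20 = (k/(k-1)) * (1 - Sum(p_i*q_i) / Var_total)
= (5/4) * (1 - 1.1382/2.69)
= 1.25 * 0.5769
KR-20 = 0.7211

0.7211


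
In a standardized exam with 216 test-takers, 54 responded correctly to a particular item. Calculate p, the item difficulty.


Item difficulty p = number correct / total examinees
p = 54 / 216
p = 0.25

0.25


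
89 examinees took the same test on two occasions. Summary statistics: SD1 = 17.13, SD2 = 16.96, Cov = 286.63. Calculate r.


r = cov(X,Y) / (SD_X * SD_Y)
r = 286.63 / (17.13 * 16.96)
r = 286.63 / 290.5248
r = 0.9866

0.9866


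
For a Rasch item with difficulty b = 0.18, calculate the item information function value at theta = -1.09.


P = 1/(1+exp(-(-1.09-0.18))) = 0.2193
I = P*(1-P) = 0.2193 * 0.7807
I = 0.1712

0.1712


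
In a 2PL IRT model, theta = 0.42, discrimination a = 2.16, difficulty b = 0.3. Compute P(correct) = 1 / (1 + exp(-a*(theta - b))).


a*(theta - b) = 2.16 * (0.42 - 0.3) = 0.2592
exp(-0.2592) = 0.7717
P = 1 / (1 + 0.7717)
P = 0.5644

0.5644


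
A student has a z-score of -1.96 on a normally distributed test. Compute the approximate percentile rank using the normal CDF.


CDF(z) = 0.5 * (1 + erf(z/sqrt(2)))
erf(-1.3859) = -0.95
CDF = 0.025
Percentile rank = 0.025 * 100 = 2.5

2.5


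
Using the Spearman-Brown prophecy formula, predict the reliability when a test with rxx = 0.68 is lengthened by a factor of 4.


r_new = (n * rxx) / (1 + (n-1) * rxx)
r_new = (4 * 0.68) / (1 + 3 * 0.68)
r_new = 2.72 / 3.04
r_new = 0.8947

0.8947


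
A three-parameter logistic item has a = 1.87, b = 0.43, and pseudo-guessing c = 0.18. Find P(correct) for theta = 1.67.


logit = 1.87*(1.67 - 0.43) = 2.3188
P* = 1/(1 + exp(-2.3188)) = 0.9104
P = 0.18 + (1 - 0.18) * 0.9104
P = 0.9265

0.9265


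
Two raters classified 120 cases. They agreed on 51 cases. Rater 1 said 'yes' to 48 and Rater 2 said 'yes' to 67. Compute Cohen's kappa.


P_o = 51/120 = 0.425
P_e = (48*67 + 72*53) / 14400 = 0.488333
kappa = (P_o - P_e) / (1 - P_e)
kappa = (0.425 - 0.488333) / (1 - 0.488333)
kappa = -0.1238

-0.1238


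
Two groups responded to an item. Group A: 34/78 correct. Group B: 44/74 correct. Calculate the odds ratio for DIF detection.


Odds_A = 34/44 = 0.7727
Odds_B = 44/30 = 1.4667
OR = Odds_A / Odds_B = 0.7727 / 1.4667
Exactly, OR = (34 * 30) / (44 * 44) = 1020 / 1936
OR = 0.5269

0.5269


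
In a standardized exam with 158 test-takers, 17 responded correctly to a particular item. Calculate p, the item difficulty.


Item difficulty p = number correct / total examinees
p = 17 / 158
p = 0.1076

0.1076


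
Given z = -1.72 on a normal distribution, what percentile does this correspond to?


CDF(z) = 0.5 * (1 + erf(z/sqrt(2)))
erf(-1.2162) = -0.9146
CDF = 0.0427
Percentile rank = 0.0427 * 100 = 4.27

4.27


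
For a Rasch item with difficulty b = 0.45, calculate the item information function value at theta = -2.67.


P = 1/(1+exp(-(-2.67-0.45))) = 0.0423
I = P*(1-P) = 0.0423 * 0.9577
I = 0.0405

0.0405


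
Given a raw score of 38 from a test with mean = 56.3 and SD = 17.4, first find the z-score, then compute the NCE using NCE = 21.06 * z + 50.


z = (X - mean) / SD = (38 - 56.3) / 17.4
z = -18.3 / 17.4
z = -1.0517
NCE = NCE = 21.06z + 50
Carry z at full precision (z = -18.3 / 17.4) into the conversion:
NCE = 21.06 * (-18.3 / 17.4) + 50 = -385.398 / 17.4 + 50
NCE = -22.1493 + 50
NCE = 27.8507

27.8507


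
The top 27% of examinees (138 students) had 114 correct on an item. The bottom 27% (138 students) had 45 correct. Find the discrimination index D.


p_upper = 114/138 = 0.8261
p_lower = 45/138 = 0.3261
D = 0.8261 - 0.3261 = 0.5

0.5


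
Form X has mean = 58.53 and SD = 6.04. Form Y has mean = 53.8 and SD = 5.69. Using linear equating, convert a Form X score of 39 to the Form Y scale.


slope = SD_Y / SD_X = 5.69 / 6.04 ~ 0.9421
intercept = mean_Y - slope * mean_X = 53.8 - (5.69 / 6.04) * 58.53 ~ -1.3384
Y = slope * X + intercept. To avoid rounding drift from the rounded slope/intercept, evaluate the equivalent form Y = mean_Y + SD_Y * (X - mean_X) / SD_X at full precision:
Y = 53.8 + 5.69 * (39 - 58.53) / 6.04
Y = 53.8 - 5.69 * 19.53 / 6.04
Y = 53.8 - 111.1257 / 6.04
Y = 53.8 - 18.3983
Y = 35.4017

35.4017


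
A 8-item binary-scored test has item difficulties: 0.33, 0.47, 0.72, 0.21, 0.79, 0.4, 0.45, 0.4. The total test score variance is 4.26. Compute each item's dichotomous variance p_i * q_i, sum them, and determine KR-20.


For each item, compute p_i * q_i:
  Item 1: 0.33 * 0.67 = 0.2211
  Item 2: 0.47 * 0.53 = 0.2491
  Item 3: 0.72 * 0.28 = 0.2016
  Item 4: 0.21 * 0.79 = 0.1659
  Item 5: 0.79 * 0.21 = 0.1659
  Item 6: 0.4 * 0.6 = 0.24
  Item 7: 0.45 * 0.55 = 0.2475
  Item 8: 0.4 * 0.6 = 0.24
Sum(p_i * q_i) = 0.2211 + 0.2491 + 0.2016 + 0.1659 + 0.1659 + 0.24 + 0.2475 + 0.24 = 1.7311
KR-20 = (k/(k-1)) * (1 - Sum(p_i*q_i) / Var_total)
= (8/7) * (1 - 1.7311/4.26)
= 1.1429 * 0.5936
KR-20 = 0.6784

0.6784


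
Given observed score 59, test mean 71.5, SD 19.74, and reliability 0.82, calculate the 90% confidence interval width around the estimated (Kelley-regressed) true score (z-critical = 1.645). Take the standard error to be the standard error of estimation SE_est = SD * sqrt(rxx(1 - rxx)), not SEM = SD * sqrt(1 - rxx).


True score estimate = 0.82*59 + 0.18*71.5 = 61.25
SE_est = SD * sqrt(rxx * (1 - rxx)) = 19.74 * sqrt(0.82 * 0.18) = 19.74 * sqrt(0.1476) = 7.58386
CI = T_est +/- z * SE_est, so width = 2 * z * SE_est = 2 * 1.645 * 7.58386
Width = 24.9509

24.9509


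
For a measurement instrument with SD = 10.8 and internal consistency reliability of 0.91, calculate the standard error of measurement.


SEM = SD * sqrt(1 - rxx)
SEM = 10.8 * sqrt(1 - 0.91)
SEM = 10.8 * sqrt(0.09) = 10.8 * 0.3
SEM = 3.24

3.24


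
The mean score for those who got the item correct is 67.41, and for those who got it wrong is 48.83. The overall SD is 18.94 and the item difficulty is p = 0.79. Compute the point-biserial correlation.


q = 1 - p = 0.21
rpb = ((M1 - M0) / SD) * sqrt(p * q)
rpb = ((67.41 - 48.83) / 18.94) * sqrt(0.79 * 0.21)
rpb = 0.3996

0.3996


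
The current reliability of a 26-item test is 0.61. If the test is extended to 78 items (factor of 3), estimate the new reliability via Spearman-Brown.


r_new = (n * rxx) / (1 + (n-1) * rxx)
r_new = (3 * 0.61) / (1 + 2 * 0.61)
r_new = 1.83 / 2.22
r_new = 0.8243

0.8243


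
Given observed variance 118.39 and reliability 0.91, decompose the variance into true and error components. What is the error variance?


var_true = rxx * var_obs = 0.91 * 118.39 = 107.7349
var_error = var_obs - var_true
var_error = 118.39 - 107.7349
var_error = 10.6551

10.6551


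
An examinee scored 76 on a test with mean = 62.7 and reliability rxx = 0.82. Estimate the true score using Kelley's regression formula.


T_est = rxx * X + (1 - rxx) * mean
T_est = 0.82 * 76 + 0.18 * 62.7
T_est = 62.32 + 11.286
T_est = 73.606

73.606


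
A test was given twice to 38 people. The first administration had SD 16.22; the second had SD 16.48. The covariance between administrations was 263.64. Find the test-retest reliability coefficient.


r = cov(X,Y) / (SD_X * SD_Y)
r = 263.64 / (16.22 * 16.48)
r = 263.64 / 267.3056
r = 0.9863

0.9863


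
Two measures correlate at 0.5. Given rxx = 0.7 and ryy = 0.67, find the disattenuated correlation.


r_corrected = rxy / sqrt(rxx * ryy)
= 0.5 / sqrt(0.7 * 0.67)
= 0.5 / sqrt(0.469)
= 0.5 / 0.684836
r_corrected = 0.7301

0.7301


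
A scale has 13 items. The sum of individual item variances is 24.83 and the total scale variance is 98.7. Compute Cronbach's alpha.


alpha = (k/(k-1)) * (1 - sum(si^2)/s_total^2)
= (13/12) * (1 - 24.83/98.7)
alpha = 0.8108

0.8108


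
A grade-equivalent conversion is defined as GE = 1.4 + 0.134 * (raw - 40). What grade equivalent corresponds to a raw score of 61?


raw - median = 61 - 40 = 21
slope * diff = 0.134 * 21 = 2.814
GE = 1.4 + 2.814
GE = 4.214

4.214


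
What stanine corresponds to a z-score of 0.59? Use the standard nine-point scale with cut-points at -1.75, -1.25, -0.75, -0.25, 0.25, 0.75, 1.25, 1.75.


Stanine boundaries: [-1.75, -1.25, -0.75, -0.25, 0.25, 0.75, 1.25, 1.75]
z = 0.59
Check each boundary:
  z >= -1.75 -> could be stanine 2
  z >= -1.25 -> could be stanine 3
  z >= -0.75 -> could be stanine 4
  z >= -0.25 -> could be stanine 5
  z >= 0.25 -> could be stanine 6
  z < 0.75
  z < 1.25
  z < 1.75
Highest qualifying boundary gives stanine = 6

6


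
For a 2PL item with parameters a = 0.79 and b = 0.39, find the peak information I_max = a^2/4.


For 2PL, max info at theta = b = 0.39
I_max = a^2 / 4 = 0.79^2 / 4
= 0.6241 / 4
I_max = 0.156

0.156


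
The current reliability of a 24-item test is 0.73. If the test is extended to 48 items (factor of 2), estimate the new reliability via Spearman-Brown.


r_new = (n * rxx) / (1 + (n-1) * rxx)
r_new = (2 * 0.73) / (1 + 1 * 0.73)
r_new = 1.46 / 1.73
r_new = 0.8439

0.8439


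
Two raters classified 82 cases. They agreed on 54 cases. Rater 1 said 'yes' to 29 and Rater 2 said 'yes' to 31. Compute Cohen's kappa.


P_o = 54/82 = 0.658537
P_e = (29*31 + 53*51) / 6724 = 0.535693
kappa = (P_o - P_e) / (1 - P_e)
kappa = (0.658537 - 0.535693) / (1 - 0.535693)
kappa = 0.2646

0.2646


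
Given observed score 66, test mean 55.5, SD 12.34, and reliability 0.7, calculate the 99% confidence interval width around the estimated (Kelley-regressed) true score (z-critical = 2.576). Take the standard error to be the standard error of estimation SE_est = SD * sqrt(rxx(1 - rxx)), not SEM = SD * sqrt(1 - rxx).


True score estimate = 0.7*66 + 0.3*55.5 = 62.85
SE_est = SD * sqrt(rxx * (1 - rxx)) = 12.34 * sqrt(0.7 * 0.3) = 12.34 * sqrt(0.21) = 5.654898
CI = T_est +/- z * SE_est, so width = 2 * z * SE_est = 2 * 2.576 * 5.654898
Width = 29.134

29.134


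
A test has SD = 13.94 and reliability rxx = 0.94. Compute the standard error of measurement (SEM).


SEM = SD * sqrt(1 - rxx)
SEM = 13.94 * sqrt(1 - 0.94)
SEM = 13.94 * sqrt(0.06) = 13.94 * 0.244949
SEM = 3.4146

3.4146


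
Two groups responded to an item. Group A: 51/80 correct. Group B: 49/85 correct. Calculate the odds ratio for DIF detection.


Odds_A = 51/29 = 1.7586
Odds_B = 49/36 = 1.3611
OR = Odds_A / Odds_B = 1.7586 / 1.3611
Exactly, OR = (51 * 36) / (29 * 49) = 1836 / 1421
OR = 1.292

1.292


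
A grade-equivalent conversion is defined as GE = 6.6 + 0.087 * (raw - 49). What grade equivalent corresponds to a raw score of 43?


raw - median = 43 - 49 = -6
slope * diff = 0.087 * -6 = -0.522
GE = 6.6 + -0.522
GE = 6.078

6.078


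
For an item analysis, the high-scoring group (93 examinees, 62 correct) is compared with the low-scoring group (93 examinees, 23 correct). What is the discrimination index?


p_upper = 62/93 = 0.6667
p_lower = 23/93 = 0.2473
D = 0.6667 - 0.2473 = 0.4194

0.4194


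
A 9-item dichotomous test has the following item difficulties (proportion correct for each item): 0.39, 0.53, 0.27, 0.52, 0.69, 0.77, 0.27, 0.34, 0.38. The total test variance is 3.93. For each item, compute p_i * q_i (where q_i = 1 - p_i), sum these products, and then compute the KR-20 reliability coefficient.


For each item, compute p_i * q_i:
  Item 1: 0.39 * 0.61 = 0.2379
  Item 2: 0.53 * 0.47 = 0.2491
  Item 3: 0.27 * 0.73 = 0.1971
  Item 4: 0.52 * 0.48 = 0.2496
  Item 5: 0.69 * 0.31 = 0.2139
  Item 6: 0.77 * 0.23 = 0.1771
  Item 7: 0.27 * 0.73 = 0.1971
  Item 8: 0.34 * 0.66 = 0.2244
  Item 9: 0.38 * 0.62 = 0.2356
Sum(p_i * q_i) = 0.2379 + 0.2491 + 0.1971 + 0.2496 + 0.2139 + 0.1771 + 0.1971 + 0.2244 + 0.2356 = 1.9818
KR-20 = (k/(k-1)) * (1 - Sum(p_i*q_i) / Var_total)
= (9/8) * (1 - 1.9818/3.93)
= 1.125 * 0.4957
KR-20 = 0.5577

0.5577


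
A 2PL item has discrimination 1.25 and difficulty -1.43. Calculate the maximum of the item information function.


For 2PL, max info at theta = b = -1.43
I_max = a^2 / 4 = 1.25^2 / 4
= 1.5625 / 4
I_max = 0.3906

0.3906


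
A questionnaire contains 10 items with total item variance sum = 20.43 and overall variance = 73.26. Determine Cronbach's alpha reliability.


alpha = (k/(k-1)) * (1 - sum(si^2)/s_total^2)
= (10/9) * (1 - 20.43/73.26)
alpha = 0.8013

0.8013


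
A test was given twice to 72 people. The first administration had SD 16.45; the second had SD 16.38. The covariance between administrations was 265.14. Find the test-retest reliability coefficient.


r = cov(X,Y) / (SD_X * SD_Y)
r = 265.14 / (16.45 * 16.38)
r = 265.14 / 269.451
r = 0.984

0.984
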